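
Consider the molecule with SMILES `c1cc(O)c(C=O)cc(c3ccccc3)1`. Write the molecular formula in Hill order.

C13H10O2

Atom tally by fragment:
  benzene ring core → C:6 H:6
  (− 3 ring H displaced by substituents)
  + OH → O:1 H:1
  + CHO → C:1 H:1 O:1
  + C6H5 → C:6 H:5
Element totals:
  C: 13
  H: 10
  O: 2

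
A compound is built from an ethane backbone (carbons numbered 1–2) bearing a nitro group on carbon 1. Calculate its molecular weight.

Atom tally by fragment:
  O2NCH2 → C:1 H:2 N:1 O:2
  CH3 → C:1 H:3
Element totals:
  C: 2
  H: 5
  N: 1
  O: 2
Molecular formula: C2H5NO2.
  M = 2(12.011) + 5(1.008) + 14.007 + 2(15.999)
    = 24.022 + 5.040 + 14.007 + 31.998 = 75.067

75.07 g/mol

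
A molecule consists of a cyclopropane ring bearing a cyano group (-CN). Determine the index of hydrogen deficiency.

Atom tally by fragment:
  cyclopropane ring core → C:3 H:6
  (− 1 ring H displaced by substituents)
  + CN → C:1 N:1
Element totals:
  C: 4
  H: 5
  N: 1
Molecular formula: C4H5N.
DoU = (2C + 2 + N − H − X) / 2 = (2·4 + 2 + 1 − 5 − 0) / 2 = 3.

3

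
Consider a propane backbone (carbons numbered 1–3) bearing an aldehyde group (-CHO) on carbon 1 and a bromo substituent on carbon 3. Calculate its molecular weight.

Atom tally by fragment:
  OHCCH2 → C:2 H:3 O:1
  CH2 → C:1 H:2
  CH2Br → C:1 H:2 Br:1
Element totals:
  C: 4
  H: 7
  Br: 1
  O: 1
Molecular formula: C4H7BrO.
  M = 4(12.011) + 7(1.008) + 79.904 + 15.999
    = 48.044 + 7.056 + 79.904 + 15.999 = 151.003

151.00 g/mol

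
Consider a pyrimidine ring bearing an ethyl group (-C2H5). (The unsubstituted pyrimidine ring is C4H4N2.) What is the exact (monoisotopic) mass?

Atom tally by fragment:
  pyrimidine ring core → C:4 H:4 N:2
  (− 1 ring H displaced by substituents)
  + C2H5 → C:2 H:5
Element totals:
  C: 6
  H: 8
  N: 2
Molecular formula: C6H8N2.
  M = 6(12.0) + 8(1.007825) + 2(14.003074)
    = 72.000000 + 8.062600 + 28.006148 = 108.068748

108.0687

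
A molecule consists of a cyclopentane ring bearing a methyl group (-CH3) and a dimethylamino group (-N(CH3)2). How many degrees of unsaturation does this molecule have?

1

Atom tally by fragment:
  cyclopentane ring core → C:5 H:10
  (− 2 ring H displaced by substituents)
  + CH3 → C:1 H:3
  + N(CH3)2 → N:1 C:2 H:6
Element totals:
  C: 8
  H: 17
  N: 1
Molecular formula: C8H17N.
DoU = (2C + 2 + N − H − X) / 2 = (2·8 + 2 + 1 − 17 − 0) / 2 = 1.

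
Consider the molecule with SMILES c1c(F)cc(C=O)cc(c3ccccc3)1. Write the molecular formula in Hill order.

Atom tally by fragment:
  benzene ring core → C:6 H:6
  (− 3 ring H displaced by substituents)
  + F → F:1
  + CHO → C:1 H:1 O:1
  + C6H5 → C:6 H:5
Element totals:
  C: 13
  H: 9
  F: 1
  O: 1

C13H9FO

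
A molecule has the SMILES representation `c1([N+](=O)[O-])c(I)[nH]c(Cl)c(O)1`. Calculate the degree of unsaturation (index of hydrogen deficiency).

Atom tally by fragment:
  pyrrole ring core → C:4 H:5 N:1
  (− 4 ring H displaced by substituents)
  + NO2 → N:1 O:2
  + I → I:1
  + Cl → Cl:1
  + OH → O:1 H:1
Element totals:
  C: 4
  H: 2
  Cl: 1
  I: 1
  N: 2
  O: 3
Molecular formula: C4H2ClIN2O3.
DoU = (2C + 2 + N − H − X) / 2 = (2·4 + 2 + 2 − 2 − 2) / 2 = 4.

4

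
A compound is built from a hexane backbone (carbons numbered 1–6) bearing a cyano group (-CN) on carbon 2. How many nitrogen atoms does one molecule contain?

Atom tally by fragment:
  CH3 → C:1 H:3
  CH(CN) → C:2 H:1 N:1
  CH2 → C:1 H:2
  CH2 → C:1 H:2
  CH2 → C:1 H:2
  CH3 → C:1 H:3
Element totals:
  C: 7
  H: 13
  N: 1

1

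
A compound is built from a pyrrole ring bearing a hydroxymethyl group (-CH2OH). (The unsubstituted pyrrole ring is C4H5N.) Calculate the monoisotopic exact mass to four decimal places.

97.0528

Atom tally by fragment:
  pyrrole ring core → C:4 H:5 N:1
  (− 1 ring H displaced by substituents)
  + CH2OH → C:1 H:3 O:1
Element totals:
  C: 5
  H: 7
  N: 1
  O: 1
Molecular formula: C5H7NO.
  M = 5(12.0) + 7(1.007825) + 14.003074 + 15.994915
    = 60.000000 + 7.054775 + 14.003074 + 15.994915 = 97.052764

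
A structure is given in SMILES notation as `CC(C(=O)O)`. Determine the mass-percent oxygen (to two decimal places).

Atom tally by fragment:
  CH3 → C:1 H:3
  CH2COOH → C:2 H:3 O:2
Element totals:
  C: 3
  H: 6
  O: 2
Molecular formula: C3H6O2.
Molar mass = 74.079 g/mol.
Mass from O: 2 × 15.999 = 31.998 g/mol.
%O = 31.998 / 74.079 × 100 = 43.19%.

43.19%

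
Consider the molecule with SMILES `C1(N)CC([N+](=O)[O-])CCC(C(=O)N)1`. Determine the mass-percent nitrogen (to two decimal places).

Atom tally by fragment:
  cyclohexane ring core → C:6 H:12
  (− 3 ring H displaced by substituents)
  + NH2 → N:1 H:2
  + NO2 → N:1 O:2
  + CONH2 → C:1 H:2 O:1 N:1
Element totals:
  C: 7
  H: 13
  N: 3
  O: 3
Molecular formula: C7H13N3O3.
Molar mass = 187.199 g/mol.
Mass from N: 3 × 14.007 = 42.021 g/mol.
%N = 42.021 / 187.199 × 100 = 22.45%.

22.45%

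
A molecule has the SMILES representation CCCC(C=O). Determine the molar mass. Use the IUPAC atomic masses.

86.13 g/mol

Atom tally by fragment:
  CH3 → C:1 H:3
  CH2 → C:1 H:2
  CH2 → C:1 H:2
  CH2CHO → C:2 H:3 O:1
Element totals:
  C: 5
  H: 10
  O: 1
Molecular formula: C5H10O.
  M = 5(12.011) + 10(1.008) + 15.999
    = 60.055 + 10.080 + 15.999 = 86.134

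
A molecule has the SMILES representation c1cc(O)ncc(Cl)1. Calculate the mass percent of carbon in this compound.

46.36%

Atom tally by fragment:
  pyridine ring core → C:5 H:5 N:1
  (− 2 ring H displaced by substituents)
  + OH → O:1 H:1
  + Cl → Cl:1
Element totals:
  C: 5
  H: 4
  Cl: 1
  N: 1
  O: 1
Molecular formula: C5H4ClNO.
Molar mass = 129.543 g/mol.
Mass from C: 5 × 12.011 = 60.055 g/mol.
%C = 60.055 / 129.543 × 100 = 46.36%.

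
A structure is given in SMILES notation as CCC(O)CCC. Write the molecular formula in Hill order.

Atom tally by fragment:
  CH3 → C:1 H:3
  CH2 → C:1 H:2
  CH(OH) → C:1 H:2 O:1
  CH2 → C:1 H:2
  CH2 → C:1 H:2
  CH3 → C:1 H:3
Element totals:
  C: 6
  H: 14
  O: 1

C6H14O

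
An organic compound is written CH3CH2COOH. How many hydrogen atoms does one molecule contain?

6

Atom tally by fragment:
  CH3 → C:1 H:3
  CH2COOH → C:2 H:3 O:2
Element totals:
  C: 3
  H: 6
  O: 2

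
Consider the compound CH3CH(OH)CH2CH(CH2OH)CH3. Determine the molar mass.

Atom tally by fragment:
  CH3 → C:1 H:3
  CH(OH) → C:1 H:2 O:1
  CH2 → C:1 H:2
  CH(CH2OH) → C:2 H:4 O:1
  CH3 → C:1 H:3
Element totals:
  C: 6
  H: 14
  O: 2
Molecular formula: C6H14O2.
  M = 6(12.011) + 14(1.008) + 2(15.999)
    = 72.066 + 14.112 + 31.998 = 118.176

118.18 g/mol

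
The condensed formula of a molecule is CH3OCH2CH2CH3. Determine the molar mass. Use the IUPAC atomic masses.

74.12 g/mol

Atom tally by fragment:
  CH3OCH2 → C:2 H:5 O:1
  CH2 → C:1 H:2
  CH3 → C:1 H:3
Element totals:
  C: 4
  H: 10
  O: 1
Molecular formula: C4H10O.
  M = 4(12.011) + 10(1.008) + 15.999
    = 48.044 + 10.080 + 15.999 = 74.123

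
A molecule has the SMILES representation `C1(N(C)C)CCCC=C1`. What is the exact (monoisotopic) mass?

125.1204

Atom tally by fragment:
  cyclohexene ring core → C:6 H:10
  (− 1 ring H displaced by substituents)
  + N(CH3)2 → N:1 C:2 H:6
Element totals:
  C: 8
  H: 15
  N: 1
Molecular formula: C8H15N.
  M = 8(12.0) + 15(1.007825) + 14.003074
    = 96.000000 + 15.117375 + 14.003074 = 125.120449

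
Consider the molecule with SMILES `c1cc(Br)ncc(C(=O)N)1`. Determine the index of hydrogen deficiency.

5

Atom tally by fragment:
  pyridine ring core → C:5 H:5 N:1
  (− 2 ring H displaced by substituents)
  + Br → Br:1
  + CONH2 → C:1 H:2 O:1 N:1
Element totals:
  C: 6
  H: 5
  Br: 1
  N: 2
  O: 1
Molecular formula: C6H5BrN2O.
DoU = (2C + 2 + N − H − X) / 2 = (2·6 + 2 + 2 − 5 − 1) / 2 = 5.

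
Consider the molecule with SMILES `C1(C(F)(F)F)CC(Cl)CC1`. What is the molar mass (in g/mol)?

172.57 g/mol

Atom tally by fragment:
  cyclopentane ring core → C:5 H:10
  (− 2 ring H displaced by substituents)
  + CF3 → C:1 F:3
  + Cl → Cl:1
Element totals:
  C: 6
  H: 8
  Cl: 1
  F: 3
Molecular formula: C6H8ClF3.
  M = 6(12.011) + 8(1.008) + 35.45 + 3(18.998)
    = 72.066 + 8.064 + 35.450 + 56.994 = 172.574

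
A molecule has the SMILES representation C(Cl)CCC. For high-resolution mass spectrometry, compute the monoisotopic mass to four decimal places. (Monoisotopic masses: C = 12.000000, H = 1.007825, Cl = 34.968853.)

Atom tally by fragment:
  ClCH2 → C:1 H:2 Cl:1
  CH2 → C:1 H:2
  CH2 → C:1 H:2
  CH3 → C:1 H:3
Element totals:
  C: 4
  H: 9
  Cl: 1
Molecular formula: C4H9Cl.
  M = 4(12.0) + 9(1.007825) + 34.968853
    = 48.000000 + 9.070425 + 34.968853 = 92.039278

92.0393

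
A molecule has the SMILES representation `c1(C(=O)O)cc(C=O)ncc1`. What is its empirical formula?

Atom tally by fragment:
  pyridine ring core → C:5 H:5 N:1
  (− 2 ring H displaced by substituents)
  + COOH → C:1 H:1 O:2
  + CHO → C:1 H:1 O:1
Element totals:
  C: 7
  H: 5
  N: 1
  O: 3
Molecular formula: C7H5NO3.
gcd of subscripts (7, 5, 1, 3) = 1, so the empirical formula equals the molecular formula.

C7H5NO3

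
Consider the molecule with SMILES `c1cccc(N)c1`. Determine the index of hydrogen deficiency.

4

Atom tally by fragment:
  benzene ring core → C:6 H:6
  (− 1 ring H displaced by substituents)
  + NH2 → N:1 H:2
Element totals:
  C: 6
  H: 7
  N: 1
Molecular formula: C6H7N.
DoU = (2C + 2 + N − H − X) / 2 = (2·6 + 2 + 1 − 7 − 0) / 2 = 4.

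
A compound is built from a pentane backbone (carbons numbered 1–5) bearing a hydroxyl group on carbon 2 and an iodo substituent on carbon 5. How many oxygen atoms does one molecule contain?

Atom tally by fragment:
  CH3 → C:1 H:3
  CH(OH) → C:1 H:2 O:1
  CH2 → C:1 H:2
  CH2 → C:1 H:2
  CH2I → C:1 H:2 I:1
Element totals:
  C: 5
  H: 11
  I: 1
  O: 1

1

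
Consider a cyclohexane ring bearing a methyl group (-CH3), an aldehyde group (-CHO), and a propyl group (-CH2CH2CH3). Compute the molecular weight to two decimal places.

Atom tally by fragment:
  cyclohexane ring core → C:6 H:12
  (− 3 ring H displaced by substituents)
  + CH3 → C:1 H:3
  + CHO → C:1 H:1 O:1
  + CH2CH2CH3 → C:3 H:7
Element totals:
  C: 11
  H: 20
  O: 1
Molecular formula: C11H20O.
  M = 11(12.011) + 20(1.008) + 15.999
    = 132.121 + 20.160 + 15.999 = 168.280

168.28 g/mol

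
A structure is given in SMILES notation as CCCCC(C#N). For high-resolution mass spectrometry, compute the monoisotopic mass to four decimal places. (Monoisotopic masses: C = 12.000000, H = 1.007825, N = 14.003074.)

Atom tally by fragment:
  CH3 → C:1 H:3
  CH2 → C:1 H:2
  CH2 → C:1 H:2
  CH2 → C:1 H:2
  CH2CN → C:2 H:2 N:1
Element totals:
  C: 6
  H: 11
  N: 1
Molecular formula: C6H11N.
  M = 6(12.0) + 11(1.007825) + 14.003074
    = 72.000000 + 11.086075 + 14.003074 = 97.089149

97.0891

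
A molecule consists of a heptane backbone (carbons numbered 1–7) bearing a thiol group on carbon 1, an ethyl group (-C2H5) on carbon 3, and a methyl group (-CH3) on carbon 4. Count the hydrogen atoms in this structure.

22

Atom tally by fragment:
  HSCH2 → C:1 H:3 S:1
  CH2 → C:1 H:2
  CH(C2H5) → C:3 H:6
  CH(CH3) → C:2 H:4
  CH2 → C:1 H:2
  CH2 → C:1 H:2
  CH3 → C:1 H:3
Element totals:
  C: 10
  H: 22
  S: 1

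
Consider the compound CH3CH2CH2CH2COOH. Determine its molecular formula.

Atom tally by fragment:
  CH3 → C:1 H:3
  CH2 → C:1 H:2
  CH2 → C:1 H:2
  CH2COOH → C:2 H:3 O:2
Element totals:
  C: 5
  H: 10
  O: 2

C5H10O2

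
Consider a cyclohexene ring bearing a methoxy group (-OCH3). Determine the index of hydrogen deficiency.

2

Atom tally by fragment:
  cyclohexene ring core → C:6 H:10
  (− 1 ring H displaced by substituents)
  + OCH3 → C:1 H:3 O:1
Element totals:
  C: 7
  H: 12
  O: 1
Molecular formula: C7H12O.
DoU = (2C + 2 + N − H − X) / 2 = (2·7 + 2 + 0 − 12 − 0) / 2 = 2.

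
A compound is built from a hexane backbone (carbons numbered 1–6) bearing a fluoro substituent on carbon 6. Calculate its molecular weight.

Atom tally by fragment:
  CH3 → C:1 H:3
  CH2 → C:1 H:2
  CH2 → C:1 H:2
  CH2 → C:1 H:2
  CH2 → C:1 H:2
  CH2F → C:1 H:2 F:1
Element totals:
  C: 6
  H: 13
  F: 1
Molecular formula: C6H13F.
  M = 6(12.011) + 13(1.008) + 18.998
    = 72.066 + 13.104 + 18.998 = 104.168

104.17 g/mol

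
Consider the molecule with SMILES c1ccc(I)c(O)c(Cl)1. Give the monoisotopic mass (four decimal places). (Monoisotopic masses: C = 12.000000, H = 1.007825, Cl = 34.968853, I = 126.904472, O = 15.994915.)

253.8995

Atom tally by fragment:
  benzene ring core → C:6 H:6
  (− 3 ring H displaced by substituents)
  + I → I:1
  + OH → O:1 H:1
  + Cl → Cl:1
Element totals:
  C: 6
  H: 4
  Cl: 1
  I: 1
  O: 1
Molecular formula: C6H4ClIO.
  M = 6(12.0) + 4(1.007825) + 34.968853 + 126.904472 + 15.994915
    = 72.000000 + 4.031300 + 34.968853 + 126.904472 + 15.994915 = 253.899540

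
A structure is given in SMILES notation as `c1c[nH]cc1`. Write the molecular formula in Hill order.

Atom tally by fragment:
  pyrrole ring core → C:4 H:5 N:1
Element totals:
  C: 4
  H: 5
  N: 1

C4H5N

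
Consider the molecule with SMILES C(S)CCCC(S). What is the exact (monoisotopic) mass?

Atom tally by fragment:
  HSCH2 → C:1 H:3 S:1
  CH2 → C:1 H:2
  CH2 → C:1 H:2
  CH2 → C:1 H:2
  CH2SH → C:1 H:3 S:1
Element totals:
  C: 5
  H: 12
  S: 2
Molecular formula: C5H12S2.
  M = 5(12.0) + 12(1.007825) + 2(31.972071)
    = 60.000000 + 12.093900 + 63.944142 = 136.038042

136.0380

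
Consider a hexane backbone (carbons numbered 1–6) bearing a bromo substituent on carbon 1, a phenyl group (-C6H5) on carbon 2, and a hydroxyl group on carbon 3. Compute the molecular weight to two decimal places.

Atom tally by fragment:
  BrCH2 → C:1 H:2 Br:1
  CH(C6H5) → C:7 H:6
  CH(OH) → C:1 H:2 O:1
  CH2 → C:1 H:2
  CH2 → C:1 H:2
  CH3 → C:1 H:3
Element totals:
  C: 12
  H: 17
  Br: 1
  O: 1
Molecular formula: C12H17BrO.
  M = 12(12.011) + 17(1.008) + 79.904 + 15.999
    = 144.132 + 17.136 + 79.904 + 15.999 = 257.171

257.17 g/mol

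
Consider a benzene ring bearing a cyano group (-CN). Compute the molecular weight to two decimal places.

103.12 g/mol

Atom tally by fragment:
  benzene ring core → C:6 H:6
  (− 1 ring H displaced by substituents)
  + CN → C:1 N:1
Element totals:
  C: 7
  H: 5
  N: 1
Molecular formula: C7H5N.
  M = 7(12.011) + 5(1.008) + 14.007
    = 84.077 + 5.040 + 14.007 = 103.124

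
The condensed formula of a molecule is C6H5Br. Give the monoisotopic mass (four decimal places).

155.9575

Atom tally by fragment:
  benzene ring core → C:6 H:6
  (− 1 ring H displaced by substituents)
  + Br → Br:1
Element totals:
  C: 6
  H: 5
  Br: 1
Molecular formula: C6H5Br.
  M = 6(12.0) + 5(1.007825) + 78.918338
    = 72.000000 + 5.039125 + 78.918338 = 155.957463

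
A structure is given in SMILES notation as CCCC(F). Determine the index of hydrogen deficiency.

Atom tally by fragment:
  CH3 → C:1 H:3
  CH2 → C:1 H:2
  CH2 → C:1 H:2
  CH2F → C:1 H:2 F:1
Element totals:
  C: 4
  H: 9
  F: 1
Molecular formula: C4H9F.
DoU = (2C + 2 + N − H − X) / 2 = (2·4 + 2 + 0 − 9 − 1) / 2 = 0.

0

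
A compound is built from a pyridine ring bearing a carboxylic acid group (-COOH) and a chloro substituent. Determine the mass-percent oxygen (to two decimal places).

Atom tally by fragment:
  pyridine ring core → C:5 H:5 N:1
  (− 2 ring H displaced by substituents)
  + COOH → C:1 H:1 O:2
  + Cl → Cl:1
Element totals:
  C: 6
  H: 4
  Cl: 1
  N: 1
  O: 2
Molecular formula: C6H4ClNO2.
Molar mass = 157.553 g/mol.
Mass from O: 2 × 15.999 = 31.998 g/mol.
%O = 31.998 / 157.553 × 100 = 20.31%.

20.31%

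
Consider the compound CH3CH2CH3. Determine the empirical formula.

C3H8

Atom tally by fragment:
  CH3 → C:1 H:3
  CH2 → C:1 H:2
  CH3 → C:1 H:3
Element totals:
  C: 3
  H: 8
Molecular formula: C3H8.
gcd of subscripts (3, 8) = 1, so the empirical formula equals the molecular formula.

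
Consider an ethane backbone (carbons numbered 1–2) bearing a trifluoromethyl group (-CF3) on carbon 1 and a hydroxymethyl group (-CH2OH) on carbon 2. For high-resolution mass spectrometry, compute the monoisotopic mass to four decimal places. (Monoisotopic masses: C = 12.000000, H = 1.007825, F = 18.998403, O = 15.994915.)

128.0449

Atom tally by fragment:
  F3CCH2 → C:2 H:2 F:3
  CH2CH2OH → C:2 H:5 O:1
Element totals:
  C: 4
  H: 7
  F: 3
  O: 1
Molecular formula: C4H7F3O.
  M = 4(12.0) + 7(1.007825) + 3(18.998403) + 15.994915
    = 48.000000 + 7.054775 + 56.995209 + 15.994915 = 128.044899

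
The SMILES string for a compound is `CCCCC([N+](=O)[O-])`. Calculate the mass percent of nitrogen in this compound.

Atom tally by fragment:
  CH3 → C:1 H:3
  CH2 → C:1 H:2
  CH2 → C:1 H:2
  CH2 → C:1 H:2
  CH2NO2 → C:1 H:2 N:1 O:2
Element totals:
  C: 5
  H: 11
  N: 1
  O: 2
Molecular formula: C5H11NO2.
Molar mass = 117.148 g/mol.
Mass from N: 1 × 14.007 = 14.007 g/mol.
%N = 14.007 / 117.148 × 100 = 11.96%.

11.96%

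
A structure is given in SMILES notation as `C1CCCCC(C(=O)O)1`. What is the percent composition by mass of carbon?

Atom tally by fragment:
  cyclohexane ring core → C:6 H:12
  (− 1 ring H displaced by substituents)
  + COOH → C:1 H:1 O:2
Element totals:
  C: 7
  H: 12
  O: 2
Molecular formula: C7H12O2.
Molar mass = 128.171 g/mol.
Mass from C: 7 × 12.011 = 84.077 g/mol.
%C = 84.077 / 128.171 × 100 = 65.60%.

65.60%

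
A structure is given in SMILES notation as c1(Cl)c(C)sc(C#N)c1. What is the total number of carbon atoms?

6

Atom tally by fragment:
  thiophene ring core → C:4 H:4 S:1
  (− 3 ring H displaced by substituents)
  + Cl → Cl:1
  + CH3 → C:1 H:3
  + CN → C:1 N:1
Element totals:
  C: 6
  H: 4
  Cl: 1
  N: 1
  S: 1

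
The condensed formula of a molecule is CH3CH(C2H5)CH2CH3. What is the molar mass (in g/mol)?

86.18 g/mol

Element totals:
  C: 6
  H: 14
Molecular formula: C6H14.
  M = 6(12.011) + 14(1.008)
    = 72.066 + 14.112 = 86.178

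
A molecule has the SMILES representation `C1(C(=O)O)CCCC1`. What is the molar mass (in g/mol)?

Atom tally by fragment:
  cyclopentane ring core → C:5 H:10
  (− 1 ring H displaced by substituents)
  + COOH → C:1 H:1 O:2
Element totals:
  C: 6
  H: 10
  O: 2
Molecular formula: C6H10O2.
  M = 6(12.011) + 10(1.008) + 2(15.999)
    = 72.066 + 10.080 + 31.998 = 114.144

114.14 g/mol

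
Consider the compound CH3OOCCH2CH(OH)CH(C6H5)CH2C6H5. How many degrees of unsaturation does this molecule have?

Element totals:
  C: 18
  H: 20
  O: 3
Molecular formula: C18H20O3.
DoU = (2C + 2 + N − H − X) / 2 = (2·18 + 2 + 0 − 20 − 0) / 2 = 9.

9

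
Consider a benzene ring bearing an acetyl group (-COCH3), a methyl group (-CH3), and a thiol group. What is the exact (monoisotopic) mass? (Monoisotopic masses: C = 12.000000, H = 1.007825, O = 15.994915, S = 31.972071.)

Atom tally by fragment:
  benzene ring core → C:6 H:6
  (− 3 ring H displaced by substituents)
  + COCH3 → C:2 H:3 O:1
  + CH3 → C:1 H:3
  + SH → S:1 H:1
Element totals:
  C: 9
  H: 10
  O: 1
  S: 1
Molecular formula: C9H10OS.
  M = 9(12.0) + 10(1.007825) + 15.994915 + 31.972071
    = 108.000000 + 10.078250 + 15.994915 + 31.972071 = 166.045236

166.0452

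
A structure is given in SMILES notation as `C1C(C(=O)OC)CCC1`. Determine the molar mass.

128.17 g/mol

Atom tally by fragment:
  cyclopentane ring core → C:5 H:10
  (− 1 ring H displaced by substituents)
  + COOCH3 → C:2 H:3 O:2
Element totals:
  C: 7
  H: 12
  O: 2
Molecular formula: C7H12O2.
  M = 7(12.011) + 12(1.008) + 2(15.999)
    = 84.077 + 12.096 + 31.998 = 128.171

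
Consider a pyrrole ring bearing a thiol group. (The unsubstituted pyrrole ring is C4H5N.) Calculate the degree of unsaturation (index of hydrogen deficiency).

3

Atom tally by fragment:
  pyrrole ring core → C:4 H:5 N:1
  (− 1 ring H displaced by substituents)
  + SH → S:1 H:1
Element totals:
  C: 4
  H: 5
  N: 1
  S: 1
Molecular formula: C4H5NS.
DoU = (2C + 2 + N − H − X) / 2 = (2·4 + 2 + 1 − 5 − 0) / 2 = 3.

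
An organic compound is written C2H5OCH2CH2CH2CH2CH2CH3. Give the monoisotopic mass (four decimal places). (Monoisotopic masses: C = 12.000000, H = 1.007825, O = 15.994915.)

Atom tally by fragment:
  C2H5OCH2 → C:3 H:7 O:1
  CH2 → C:1 H:2
  CH2 → C:1 H:2
  CH2 → C:1 H:2
  CH2 → C:1 H:2
  CH3 → C:1 H:3
Element totals:
  C: 8
  H: 18
  O: 1
Molecular formula: C8H18O.
  M = 8(12.0) + 18(1.007825) + 15.994915
    = 96.000000 + 18.140850 + 15.994915 = 130.135765

130.1358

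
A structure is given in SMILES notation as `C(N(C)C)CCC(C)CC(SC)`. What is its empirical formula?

C10H23NS

Atom tally by fragment:
  (CH3)2NCH2 → C:3 H:8 N:1
  CH2 → C:1 H:2
  CH2 → C:1 H:2
  CH(CH3) → C:2 H:4
  CH2 → C:1 H:2
  CH2SCH3 → C:2 H:5 S:1
Element totals:
  C: 10
  H: 23
  N: 1
  S: 1
Molecular formula: C10H23NS.
gcd of subscripts (10, 23, 1, 1) = 1, so the empirical formula equals the molecular formula.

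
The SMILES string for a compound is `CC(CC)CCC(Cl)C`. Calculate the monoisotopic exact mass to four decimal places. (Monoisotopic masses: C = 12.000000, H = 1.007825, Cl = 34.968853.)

Atom tally by fragment:
  CH3 → C:1 H:3
  CH(C2H5) → C:3 H:6
  CH2 → C:1 H:2
  CH2 → C:1 H:2
  CH(Cl) → C:1 H:1 Cl:1
  CH3 → C:1 H:3
Element totals:
  C: 8
  H: 17
  Cl: 1
Molecular formula: C8H17Cl.
  M = 8(12.0) + 17(1.007825) + 34.968853
    = 96.000000 + 17.133025 + 34.968853 = 148.101878

148.1019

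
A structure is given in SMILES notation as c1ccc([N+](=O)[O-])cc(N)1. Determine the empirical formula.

C3H3NO

Atom tally by fragment:
  benzene ring core → C:6 H:6
  (− 2 ring H displaced by substituents)
  + NO2 → N:1 O:2
  + NH2 → N:1 H:2
Element totals:
  C: 6
  H: 6
  N: 2
  O: 2
Molecular formula: C6H6N2O2.
gcd of subscripts = 2; dividing each by 2:
  C: 6/2 = 3
  H: 6/2 = 3
  N: 2/2 = 1
  O: 2/2 = 1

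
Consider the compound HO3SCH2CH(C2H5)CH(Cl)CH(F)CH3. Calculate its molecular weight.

Atom tally by fragment:
  HO3SCH2 → C:1 H:3 S:1 O:3
  CH(C2H5) → C:3 H:6
  CH(Cl) → C:1 H:1 Cl:1
  CH(F) → C:1 H:1 F:1
  CH3 → C:1 H:3
Element totals:
  C: 7
  H: 14
  Cl: 1
  F: 1
  O: 3
  S: 1
Molecular formula: C7H14ClFO3S.
  M = 7(12.011) + 14(1.008) + 35.45 + 18.998 + 3(15.999) + 32.06
    = 84.077 + 14.112 + 35.450 + 18.998 + 47.997 + 32.060 = 232.694

232.69 g/mol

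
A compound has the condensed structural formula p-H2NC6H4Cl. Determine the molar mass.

Atom tally by fragment:
  benzene ring core → C:6 H:6
  (− 2 ring H displaced by substituents)
  + NH2 → N:1 H:2
  + Cl → Cl:1
Element totals:
  C: 6
  H: 6
  Cl: 1
  N: 1
Molecular formula: C6H6ClN.
  M = 6(12.011) + 6(1.008) + 35.45 + 14.007
    = 72.066 + 6.048 + 35.450 + 14.007 = 127.571

127.57 g/mol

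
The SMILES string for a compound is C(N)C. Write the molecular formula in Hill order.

Atom tally by fragment:
  H2NCH2 → C:1 H:4 N:1
  CH3 → C:1 H:3
Element totals:
  C: 2
  H: 7
  N: 1

C2H7N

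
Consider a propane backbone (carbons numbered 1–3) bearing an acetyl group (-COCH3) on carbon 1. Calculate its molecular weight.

86.13 g/mol

Atom tally by fragment:
  CH3COCH2 → C:3 H:5 O:1
  CH2 → C:1 H:2
  CH3 → C:1 H:3
Element totals:
  C: 5
  H: 10
  O: 1
Molecular formula: C5H10O.
  M = 5(12.011) + 10(1.008) + 15.999
    = 60.055 + 10.080 + 15.999 = 86.134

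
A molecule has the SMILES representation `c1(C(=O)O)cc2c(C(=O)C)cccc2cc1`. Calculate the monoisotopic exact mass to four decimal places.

214.0630

Atom tally by fragment:
  naphthalene ring system core → C:10 H:8
  (− 2 ring H displaced by substituents)
  + COOH → C:1 H:1 O:2
  + COCH3 → C:2 H:3 O:1
Element totals:
  C: 13
  H: 10
  O: 3
Molecular formula: C13H10O3.
  M = 13(12.0) + 10(1.007825) + 3(15.994915)
    = 156.000000 + 10.078250 + 47.984745 = 214.062995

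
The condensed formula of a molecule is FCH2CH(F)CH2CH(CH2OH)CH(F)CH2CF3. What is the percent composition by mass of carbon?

40.34%

Atom tally by fragment:
  FCH2 → C:1 H:2 F:1
  CH(F) → C:1 H:1 F:1
  CH2 → C:1 H:2
  CH(CH2OH) → C:2 H:4 O:1
  CH(F) → C:1 H:1 F:1
  CH2CF3 → C:2 H:2 F:3
Element totals:
  C: 8
  H: 12
  F: 6
  O: 1
Molecular formula: C8H12F6O.
Molar mass = 238.171 g/mol.
Mass from C: 8 × 12.011 = 96.088 g/mol.
%C = 96.088 / 238.171 × 100 = 40.34%.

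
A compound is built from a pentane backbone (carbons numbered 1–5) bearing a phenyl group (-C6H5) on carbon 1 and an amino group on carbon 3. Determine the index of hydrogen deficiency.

Atom tally by fragment:
  C6H5CH2 → C:7 H:7
  CH2 → C:1 H:2
  CH(NH2) → C:1 H:3 N:1
  CH2 → C:1 H:2
  CH3 → C:1 H:3
Element totals:
  C: 11
  H: 17
  N: 1
Molecular formula: C11H17N.
DoU = (2C + 2 + N − H − X) / 2 = (2·11 + 2 + 1 − 17 − 0) / 2 = 4.

4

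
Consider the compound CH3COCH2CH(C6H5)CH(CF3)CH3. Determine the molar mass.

Atom tally by fragment:
  CH3COCH2 → C:3 H:5 O:1
  CH(C6H5) → C:7 H:6
  CH(CF3) → C:2 H:1 F:3
  CH3 → C:1 H:3
Element totals:
  C: 13
  H: 15
  F: 3
  O: 1
Molecular formula: C13H15F3O.
  M = 13(12.011) + 15(1.008) + 3(18.998) + 15.999
    = 156.143 + 15.120 + 56.994 + 15.999 = 244.256

244.26 g/mol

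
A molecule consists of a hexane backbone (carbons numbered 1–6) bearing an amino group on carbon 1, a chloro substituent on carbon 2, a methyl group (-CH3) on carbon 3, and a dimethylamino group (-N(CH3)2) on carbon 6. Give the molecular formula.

Atom tally by fragment:
  H2NCH2 → C:1 H:4 N:1
  CH(Cl) → C:1 H:1 Cl:1
  CH(CH3) → C:2 H:4
  CH2 → C:1 H:2
  CH2 → C:1 H:2
  CH2N(CH3)2 → C:3 H:8 N:1
Element totals:
  C: 9
  H: 21
  Cl: 1
  N: 2

C9H21ClN2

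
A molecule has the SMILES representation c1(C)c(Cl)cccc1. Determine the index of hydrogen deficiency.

Atom tally by fragment:
  benzene ring core → C:6 H:6
  (− 2 ring H displaced by substituents)
  + CH3 → C:1 H:3
  + Cl → Cl:1
Element totals:
  C: 7
  H: 7
  Cl: 1
Molecular formula: C7H7Cl.
DoU = (2C + 2 + N − H − X) / 2 = (2·7 + 2 + 0 − 7 − 1) / 2 = 4.

4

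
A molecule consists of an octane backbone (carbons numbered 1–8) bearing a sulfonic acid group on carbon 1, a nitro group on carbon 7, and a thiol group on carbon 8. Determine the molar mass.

Atom tally by fragment:
  HO3SCH2 → C:1 H:3 S:1 O:3
  CH2 → C:1 H:2
  CH2 → C:1 H:2
  CH2 → C:1 H:2
  CH2 → C:1 H:2
  CH2 → C:1 H:2
  CH(NO2) → C:1 H:1 N:1 O:2
  CH2SH → C:1 H:3 S:1
Element totals:
  C: 8
  H: 17
  N: 1
  O: 5
  S: 2
Molecular formula: C8H17NO5S2.
  M = 8(12.011) + 17(1.008) + 14.007 + 5(15.999) + 2(32.06)
    = 96.088 + 17.136 + 14.007 + 79.995 + 64.120 = 271.346

271.35 g/mol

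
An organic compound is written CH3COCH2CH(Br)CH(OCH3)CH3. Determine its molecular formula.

Atom tally by fragment:
  CH3COCH2 → C:3 H:5 O:1
  CH(Br) → C:1 H:1 Br:1
  CH(OCH3) → C:2 H:4 O:1
  CH3 → C:1 H:3
Element totals:
  C: 7
  H: 13
  Br: 1
  O: 2

C7H13BrO2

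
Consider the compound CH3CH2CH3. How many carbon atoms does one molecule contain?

3

Element totals:
  C: 3
  H: 8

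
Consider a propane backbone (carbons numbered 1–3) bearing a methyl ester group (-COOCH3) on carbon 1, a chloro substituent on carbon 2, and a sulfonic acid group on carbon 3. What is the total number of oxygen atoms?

5

Atom tally by fragment:
  CH3OOCCH2 → C:3 H:5 O:2
  CH(Cl) → C:1 H:1 Cl:1
  CH2SO3H → C:1 H:3 S:1 O:3
Element totals:
  C: 5
  H: 9
  Cl: 1
  O: 5
  S: 1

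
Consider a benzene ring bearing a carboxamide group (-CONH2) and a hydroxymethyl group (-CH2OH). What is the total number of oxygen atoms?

2

Atom tally by fragment:
  benzene ring core → C:6 H:6
  (− 2 ring H displaced by substituents)
  + CONH2 → C:1 H:2 O:1 N:1
  + CH2OH → C:1 H:3 O:1
Element totals:
  C: 8
  H: 9
  N: 1
  O: 2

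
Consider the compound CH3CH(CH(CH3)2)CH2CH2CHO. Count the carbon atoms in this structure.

8

Element totals:
  C: 8
  H: 16
  O: 1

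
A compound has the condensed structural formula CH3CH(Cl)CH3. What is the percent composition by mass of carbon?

Atom tally by fragment:
  CH3 → C:1 H:3
  CH(Cl) → C:1 H:1 Cl:1
  CH3 → C:1 H:3
Element totals:
  C: 3
  H: 7
  Cl: 1
Molecular formula: C3H7Cl.
Molar mass = 78.539 g/mol.
Mass from C: 3 × 12.011 = 36.033 g/mol.
%C = 36.033 / 78.539 × 100 = 45.88%.

45.88%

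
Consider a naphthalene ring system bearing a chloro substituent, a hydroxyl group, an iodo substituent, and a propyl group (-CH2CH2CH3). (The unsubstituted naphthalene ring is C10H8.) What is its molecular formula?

Atom tally by fragment:
  naphthalene ring system core → C:10 H:8
  (− 4 ring H displaced by substituents)
  + Cl → Cl:1
  + OH → O:1 H:1
  + I → I:1
  + CH2CH2CH3 → C:3 H:7
Element totals:
  C: 13
  H: 12
  Cl: 1
  I: 1
  O: 1

C13H12ClIO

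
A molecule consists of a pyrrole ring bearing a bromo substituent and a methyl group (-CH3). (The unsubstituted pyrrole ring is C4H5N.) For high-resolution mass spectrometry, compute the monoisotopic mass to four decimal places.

158.9684

Atom tally by fragment:
  pyrrole ring core → C:4 H:5 N:1
  (− 2 ring H displaced by substituents)
  + Br → Br:1
  + CH3 → C:1 H:3
Element totals:
  C: 5
  H: 6
  Br: 1
  N: 1
Molecular formula: C5H6BrN.
  M = 5(12.0) + 6(1.007825) + 78.918338 + 14.003074
    = 60.000000 + 6.046950 + 78.918338 + 14.003074 = 158.968362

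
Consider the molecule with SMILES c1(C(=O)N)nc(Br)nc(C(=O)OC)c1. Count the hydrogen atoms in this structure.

Atom tally by fragment:
  pyrimidine ring core → C:4 H:4 N:2
  (− 3 ring H displaced by substituents)
  + CONH2 → C:1 H:2 O:1 N:1
  + Br → Br:1
  + COOCH3 → C:2 H:3 O:2
Element totals:
  C: 7
  H: 6
  Br: 1
  N: 3
  O: 3

6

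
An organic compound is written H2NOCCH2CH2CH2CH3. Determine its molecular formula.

Atom tally by fragment:
  H2NOCCH2 → C:2 H:4 O:1 N:1
  CH2 → C:1 H:2
  CH2 → C:1 H:2
  CH3 → C:1 H:3
Element totals:
  C: 5
  H: 11
  N: 1
  O: 1

C5H11NO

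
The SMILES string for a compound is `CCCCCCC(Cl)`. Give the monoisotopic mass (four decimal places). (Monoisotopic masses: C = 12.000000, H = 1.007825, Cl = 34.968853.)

134.0862

Atom tally by fragment:
  CH3 → C:1 H:3
  CH2 → C:1 H:2
  CH2 → C:1 H:2
  CH2 → C:1 H:2
  CH2 → C:1 H:2
  CH2 → C:1 H:2
  CH2Cl → C:1 H:2 Cl:1
Element totals:
  C: 7
  H: 15
  Cl: 1
Molecular formula: C7H15Cl.
  M = 7(12.0) + 15(1.007825) + 34.968853
    = 84.000000 + 15.117375 + 34.968853 = 134.086228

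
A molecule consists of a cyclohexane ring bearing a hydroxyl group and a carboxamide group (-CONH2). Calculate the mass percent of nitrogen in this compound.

9.78%

Atom tally by fragment:
  cyclohexane ring core → C:6 H:12
  (− 2 ring H displaced by substituents)
  + OH → O:1 H:1
  + CONH2 → C:1 H:2 O:1 N:1
Element totals:
  C: 7
  H: 13
  N: 1
  O: 2
Molecular formula: C7H13NO2.
Molar mass = 143.186 g/mol.
Mass from N: 1 × 14.007 = 14.007 g/mol.
%N = 14.007 / 143.186 × 100 = 9.78%.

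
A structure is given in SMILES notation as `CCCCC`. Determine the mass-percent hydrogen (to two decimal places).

16.76%

Atom tally by fragment:
  CH3 → C:1 H:3
  CH2 → C:1 H:2
  CH2 → C:1 H:2
  CH2 → C:1 H:2
  CH3 → C:1 H:3
Element totals:
  C: 5
  H: 12
Molecular formula: C5H12.
Molar mass = 72.151 g/mol.
Mass from H: 12 × 1.008 = 12.096 g/mol.
%H = 12.096 / 72.151 × 100 = 16.76%.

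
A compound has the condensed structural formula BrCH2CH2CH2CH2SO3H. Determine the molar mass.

217.08 g/mol

Atom tally by fragment:
  BrCH2 → C:1 H:2 Br:1
  CH2 → C:1 H:2
  CH2 → C:1 H:2
  CH2SO3H → C:1 H:3 S:1 O:3
Element totals:
  C: 4
  H: 9
  Br: 1
  O: 3
  S: 1
Molecular formula: C4H9BrO3S.
  M = 4(12.011) + 9(1.008) + 79.904 + 3(15.999) + 32.06
    = 48.044 + 9.072 + 79.904 + 47.997 + 32.060 = 217.077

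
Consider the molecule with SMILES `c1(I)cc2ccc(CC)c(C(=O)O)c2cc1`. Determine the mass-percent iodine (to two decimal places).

38.91%

Atom tally by fragment:
  naphthalene ring system core → C:10 H:8
  (− 3 ring H displaced by substituents)
  + I → I:1
  + C2H5 → C:2 H:5
  + COOH → C:1 H:1 O:2
Element totals:
  C: 13
  H: 11
  I: 1
  O: 2
Molecular formula: C13H11IO2.
Molar mass = 326.133 g/mol.
Mass from I: 1 × 126.904 = 126.904 g/mol.
%I = 126.904 / 326.133 × 100 = 38.91%.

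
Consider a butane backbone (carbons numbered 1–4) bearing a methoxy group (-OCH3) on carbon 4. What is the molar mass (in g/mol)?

88.15 g/mol

Atom tally by fragment:
  CH3 → C:1 H:3
  CH2 → C:1 H:2
  CH2 → C:1 H:2
  CH2OCH3 → C:2 H:5 O:1
Element totals:
  C: 5
  H: 12
  O: 1
Molecular formula: C5H12O.
  M = 5(12.011) + 12(1.008) + 15.999
    = 60.055 + 12.096 + 15.999 = 88.150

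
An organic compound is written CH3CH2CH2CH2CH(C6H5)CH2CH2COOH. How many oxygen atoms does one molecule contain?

2

Atom tally by fragment:
  CH3 → C:1 H:3
  CH2 → C:1 H:2
  CH2 → C:1 H:2
  CH2 → C:1 H:2
  CH(C6H5) → C:7 H:6
  CH2 → C:1 H:2
  CH2COOH → C:2 H:3 O:2
Element totals:
  C: 14
  H: 20
  O: 2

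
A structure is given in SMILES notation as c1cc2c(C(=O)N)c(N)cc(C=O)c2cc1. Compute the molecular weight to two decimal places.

Atom tally by fragment:
  naphthalene ring system core → C:10 H:8
  (− 3 ring H displaced by substituents)
  + CONH2 → C:1 H:2 O:1 N:1
  + NH2 → N:1 H:2
  + CHO → C:1 H:1 O:1
Element totals:
  C: 12
  H: 10
  N: 2
  O: 2
Molecular formula: C12H10N2O2.
  M = 12(12.011) + 10(1.008) + 2(14.007) + 2(15.999)
    = 144.132 + 10.080 + 28.014 + 31.998 = 214.224

214.22 g/mol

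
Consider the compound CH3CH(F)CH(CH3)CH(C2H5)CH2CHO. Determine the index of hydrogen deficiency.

1

Element totals:
  C: 9
  H: 17
  F: 1
  O: 1
Molecular formula: C9H17FO.
DoU = (2C + 2 + N − H − X) / 2 = (2·9 + 2 + 0 − 17 − 1) / 2 = 1.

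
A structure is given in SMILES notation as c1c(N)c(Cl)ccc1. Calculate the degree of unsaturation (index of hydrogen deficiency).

4

Atom tally by fragment:
  benzene ring core → C:6 H:6
  (− 2 ring H displaced by substituents)
  + NH2 → N:1 H:2
  + Cl → Cl:1
Element totals:
  C: 6
  H: 6
  Cl: 1
  N: 1
Molecular formula: C6H6ClN.
DoU = (2C + 2 + N − H − X) / 2 = (2·6 + 2 + 1 − 6 − 1) / 2 = 4.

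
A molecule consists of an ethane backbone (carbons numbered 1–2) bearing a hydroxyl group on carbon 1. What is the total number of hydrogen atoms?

Atom tally by fragment:
  HOCH2 → C:1 H:3 O:1
  CH3 → C:1 H:3
Element totals:
  C: 2
  H: 6
  O: 1

6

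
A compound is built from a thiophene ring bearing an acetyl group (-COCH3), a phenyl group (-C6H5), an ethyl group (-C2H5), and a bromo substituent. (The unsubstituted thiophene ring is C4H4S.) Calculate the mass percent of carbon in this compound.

54.38%

Atom tally by fragment:
  thiophene ring core → C:4 H:4 S:1
  (− 4 ring H displaced by substituents)
  + COCH3 → C:2 H:3 O:1
  + C6H5 → C:6 H:5
  + C2H5 → C:2 H:5
  + Br → Br:1
Element totals:
  C: 14
  H: 13
  Br: 1
  O: 1
  S: 1
Molecular formula: C14H13BrOS.
Molar mass = 309.221 g/mol.
Mass from C: 14 × 12.011 = 168.154 g/mol.
%C = 168.154 / 309.221 × 100 = 54.38%.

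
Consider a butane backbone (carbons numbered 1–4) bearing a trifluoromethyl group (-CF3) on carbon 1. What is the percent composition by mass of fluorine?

45.19%

Atom tally by fragment:
  F3CCH2 → C:2 H:2 F:3
  CH2 → C:1 H:2
  CH2 → C:1 H:2
  CH3 → C:1 H:3
Element totals:
  C: 5
  H: 9
  F: 3
Molecular formula: C5H9F3.
Molar mass = 126.121 g/mol.
Mass from F: 3 × 18.998 = 56.994 g/mol.
%F = 56.994 / 126.121 × 100 = 45.19%.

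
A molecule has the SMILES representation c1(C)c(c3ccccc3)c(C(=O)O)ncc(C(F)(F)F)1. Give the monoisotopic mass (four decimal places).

Atom tally by fragment:
  pyridine ring core → C:5 H:5 N:1
  (− 4 ring H displaced by substituents)
  + CH3 → C:1 H:3
  + C6H5 → C:6 H:5
  + COOH → C:1 H:1 O:2
  + CF3 → C:1 F:3
Element totals:
  C: 14
  H: 10
  F: 3
  N: 1
  O: 2
Molecular formula: C14H10F3NO2.
  M = 14(12.0) + 10(1.007825) + 3(18.998403) + 14.003074 + 2(15.994915)
    = 168.000000 + 10.078250 + 56.995209 + 14.003074 + 31.989830 = 281.066363

281.0664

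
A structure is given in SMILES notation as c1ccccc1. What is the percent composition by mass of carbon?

Atom tally by fragment:
  benzene ring core → C:6 H:6
Element totals:
  C: 6
  H: 6
Molecular formula: C6H6.
Molar mass = 78.114 g/mol.
Mass from C: 6 × 12.011 = 72.066 g/mol.
%C = 72.066 / 78.114 × 100 = 92.26%.

92.26%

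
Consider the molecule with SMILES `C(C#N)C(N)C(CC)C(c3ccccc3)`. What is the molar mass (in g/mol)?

202.30 g/mol

Atom tally by fragment:
  NCCH2 → C:2 H:2 N:1
  CH(NH2) → C:1 H:3 N:1
  CH(C2H5) → C:3 H:6
  CH2C6H5 → C:7 H:7
Element totals:
  C: 13
  H: 18
  N: 2
Molecular formula: C13H18N2.
  M = 13(12.011) + 18(1.008) + 2(14.007)
    = 156.143 + 18.144 + 28.014 = 202.301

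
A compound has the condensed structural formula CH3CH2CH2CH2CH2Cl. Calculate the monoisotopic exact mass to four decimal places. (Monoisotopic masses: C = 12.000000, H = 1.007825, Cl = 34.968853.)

106.0549

Element totals:
  C: 5
  H: 11
  Cl: 1
Molecular formula: C5H11Cl.
  M = 5(12.0) + 11(1.007825) + 34.968853
    = 60.000000 + 11.086075 + 34.968853 = 106.054928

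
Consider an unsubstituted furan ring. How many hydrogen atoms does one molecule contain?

4

Atom tally by fragment:
  furan ring core → C:4 H:4 O:1
Element totals:
  C: 4
  H: 4
  O: 1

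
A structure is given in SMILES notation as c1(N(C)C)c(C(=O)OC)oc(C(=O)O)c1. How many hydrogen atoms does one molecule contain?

11

Atom tally by fragment:
  furan ring core → C:4 H:4 O:1
  (− 3 ring H displaced by substituents)
  + N(CH3)2 → N:1 C:2 H:6
  + COOCH3 → C:2 H:3 O:2
  + COOH → C:1 H:1 O:2
Element totals:
  C: 9
  H: 11
  N: 1
  O: 5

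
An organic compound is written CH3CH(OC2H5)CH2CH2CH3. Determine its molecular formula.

C7H16O

Element totals:
  C: 7
  H: 16
  O: 1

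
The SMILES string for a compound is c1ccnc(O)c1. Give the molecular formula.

Atom tally by fragment:
  pyridine ring core → C:5 H:5 N:1
  (− 1 ring H displaced by substituents)
  + OH → O:1 H:1
Element totals:
  C: 5
  H: 5
  N: 1
  O: 1

C5H5NO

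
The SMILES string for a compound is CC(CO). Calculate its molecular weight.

Atom tally by fragment:
  CH3 → C:1 H:3
  CH2CH2OH → C:2 H:5 O:1
Element totals:
  C: 3
  H: 8
  O: 1
Molecular formula: C3H8O.
  M = 3(12.011) + 8(1.008) + 15.999
    = 36.033 + 8.064 + 15.999 = 60.096

60.10 g/mol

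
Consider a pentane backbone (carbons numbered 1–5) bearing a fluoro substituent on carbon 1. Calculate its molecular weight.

90.14 g/mol

Atom tally by fragment:
  FCH2 → C:1 H:2 F:1
  CH2 → C:1 H:2
  CH2 → C:1 H:2
  CH2 → C:1 H:2
  CH3 → C:1 H:3
Element totals:
  C: 5
  H: 11
  F: 1
Molecular formula: C5H11F.
  M = 5(12.011) + 11(1.008) + 18.998
    = 60.055 + 11.088 + 18.998 = 90.141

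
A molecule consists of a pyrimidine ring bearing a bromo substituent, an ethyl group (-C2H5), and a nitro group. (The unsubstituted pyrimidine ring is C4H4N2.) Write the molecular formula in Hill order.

C6H6BrN3O2

Atom tally by fragment:
  pyrimidine ring core → C:4 H:4 N:2
  (− 3 ring H displaced by substituents)
  + Br → Br:1
  + C2H5 → C:2 H:5
  + NO2 → N:1 O:2
Element totals:
  C: 6
  H: 6
  Br: 1
  N: 3
  O: 2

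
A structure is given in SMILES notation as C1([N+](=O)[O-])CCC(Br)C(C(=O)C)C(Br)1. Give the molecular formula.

C8H11Br2NO3

Atom tally by fragment:
  cyclohexane ring core → C:6 H:12
  (− 4 ring H displaced by substituents)
  + NO2 → N:1 O:2
  + Br → Br:1
  + COCH3 → C:2 H:3 O:1
  + Br → Br:1
Element totals:
  C: 8
  H: 11
  Br: 2
  N: 1
  O: 3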